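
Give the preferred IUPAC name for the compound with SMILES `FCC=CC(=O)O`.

4-fluorobut-2-enoic acid

The longest carbon chain that includes the –COOH group and the multiple bond has 4 carbons, so the parent hydride is butane.
The principal characteristic group is a carboxylic acid (terminal –COOH), named with the suffix -oic acid.
There is one C=C double bond, indicated by the ending -ene.
Number the chain so that the carboxylic acid carbon is C-1 by definition.
With this numbering: the double bond between C-2 and C-3; a fluoro group at C-4.
The name is 4-fluorobut-2-enoic acid.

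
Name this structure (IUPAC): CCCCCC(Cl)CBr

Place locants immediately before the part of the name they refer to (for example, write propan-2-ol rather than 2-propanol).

The longest carbon chain is 7 atoms: the parent is heptane.
Choose the numbering such that the substituent locant set {1,2} is lower than {6,7} at the first point of difference.
With this numbering: a bromo group at C-1; a chloro group at C-2.
Prefixes are listed alphabetically: bromo, chloro.
Putting it together: 1-bromo-2-chloroheptane.

1-bromo-2-chloroheptane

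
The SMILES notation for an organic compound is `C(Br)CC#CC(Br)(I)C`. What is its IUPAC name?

Counting along the main chain through the multiple bond gives 6 carbons: the parent is hexane.
There is one C≡C triple bond, indicated by the ending -yne.
Choose the numbering such that the substituent locant set {1,5,5} is lower than {2,2,6} at the first point of difference.
That gives the triple bond between C-3 and C-4; bromo groups at C-1 and C-5; an iodo group at C-5.
The substituents are ordered alphabetically, ignoring any di-/tri- multipliers.
The name is 1,5-dibromo-5-iodohex-3-yne.

1,5-dibromo-5-iodohex-3-yne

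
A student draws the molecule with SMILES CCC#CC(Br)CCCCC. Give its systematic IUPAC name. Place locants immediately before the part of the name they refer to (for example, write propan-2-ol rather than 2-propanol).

The longest carbon chain that includes the multiple bond has 10 carbons, so the parent hydride is decane.
The chain contains a C≡C triple bond, so the unsaturation ending is -yne.
Choose the numbering such that numbering from this end puts the triple bond at C-3 rather than C-7.
This places the triple bond between C-3 and C-4; a bromo group at C-5.
Putting it together: 5-bromodec-3-yne.

5-bromodec-3-yne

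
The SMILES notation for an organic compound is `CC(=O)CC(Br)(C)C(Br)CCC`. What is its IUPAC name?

4,5-dibromo-4-methyloctan-2-one

The longest carbon chain that includes the carbonyl has 8 carbons, so the parent hydride is octane.
The highest-priority functional group is a ketone (C=O on an internal carbon), so the name ends in -one.
Number the chain so that numbering from this end puts the carbonyl group at C-2 rather than C-7.
With this numbering: the carbonyl at C-2; bromo groups at C-4 and C-5; a methyl group at C-4.
Substituent prefixes are cited in alphabetical order (multiplying prefixes like di-/tri- are ignored for ordering).
Assembling the pieces gives 4,5-dibromo-4-methyloctan-2-one.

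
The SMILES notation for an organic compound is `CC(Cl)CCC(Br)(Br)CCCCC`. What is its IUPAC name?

The longest continuous carbon chain has 10 atoms, so the parent hydride is decane.
Number the chain so that the substituent locant set {2,5,5} is lower than {6,6,9} at the first point of difference.
This places two bromo groups at C-5; a chloro group at C-2.
Prefixes are listed alphabetically: bromo, chloro.
Putting it together: 5,5-dibromo-2-chlorodecane.

5,5-dibromo-2-chlorodecane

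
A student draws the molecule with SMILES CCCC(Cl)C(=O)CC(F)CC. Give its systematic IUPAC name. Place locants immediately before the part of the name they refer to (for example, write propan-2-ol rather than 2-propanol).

Counting along the main chain through the carbonyl gives 9 carbons: the parent is nonane.
A ketone (C=O on an internal carbon) is the principal characteristic group, giving the suffix -one.
Number the chain so that the substituent locant set {3,6} is lower than {4,7} at the first point of difference.
This places the carbonyl at C-5; a chloro group at C-6; a fluoro group at C-3.
The substituents are ordered alphabetically, ignoring any di-/tri- multipliers.
The name is 6-chloro-3-fluorononan-5-one.

6-chloro-3-fluorononan-5-one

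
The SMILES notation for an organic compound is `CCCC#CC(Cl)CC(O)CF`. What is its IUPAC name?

4-chloro-1-fluoronon-5-yn-2-ol

The longest carbon chain that includes the –OH group and the multiple bond has 9 carbons, so the parent hydride is nonane.
The principal characteristic group is an alcohol (–OH), named with the suffix -ol.
The chain contains a C≡C triple bond, so the unsaturation ending is -yne.
The numbering direction is chosen so that numbering from this end puts the hydroxyl group at C-2 rather than C-8.
This places the hydroxyl at C-2; the triple bond between C-5 and C-6; a chloro group at C-4; a fluoro group at C-1.
The substituents are ordered alphabetically, ignoring any di-/tri- multipliers.
The name is 4-chloro-1-fluoronon-5-yn-2-ol.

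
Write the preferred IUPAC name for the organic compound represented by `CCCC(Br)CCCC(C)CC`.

The longest continuous carbon chain has 10 atoms, so the parent hydride is decane.
Number the chain so that the substituent locant set {3,7} is lower than {4,8} at the first point of difference.
This places a bromo group at C-7; a methyl group at C-3.
Prefixes are listed alphabetically: bromo, methyl.
The name is 7-bromo-3-methyldecane.

7-bromo-3-methyldecane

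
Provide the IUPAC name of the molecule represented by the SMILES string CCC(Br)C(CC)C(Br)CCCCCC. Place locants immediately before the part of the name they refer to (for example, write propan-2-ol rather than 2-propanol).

The longest carbon chain is 11 atoms: the parent is undecane.
The numbering direction is chosen so that the substituent locant set {3,4,5} is lower than {7,8,9} at the first point of difference.
With this numbering: bromo groups at C-3 and C-5; an ethyl group at C-4.
The substituents are ordered alphabetically, ignoring any di-/tri- multipliers.
The name is 3,5-dibromo-4-ethylundecane.

3,5-dibromo-4-ethylundecane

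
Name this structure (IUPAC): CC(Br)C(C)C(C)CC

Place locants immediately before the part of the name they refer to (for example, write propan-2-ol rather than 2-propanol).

The parent chain contains 6 carbons (hexane).
Choose the numbering such that the substituent locant set {2,3,4} is lower than {3,4,5} at the first point of difference.
With this numbering: a bromo group at C-2; methyl groups at C-3 and C-4.
The substituents are ordered alphabetically, ignoring any di-/tri- multipliers.
Assembling the pieces gives 2-bromo-3,4-dimethylhexane.

2-bromo-3,4-dimethylhexane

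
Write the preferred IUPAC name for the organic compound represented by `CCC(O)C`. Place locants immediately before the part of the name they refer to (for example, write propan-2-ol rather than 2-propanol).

butan-2-ol

The longest carbon chain that includes the –OH group has 4 carbons, so the parent hydride is butane.
An alcohol (–OH) is the principal characteristic group, giving the suffix -ol.
The numbering direction is chosen so that numbering from this end puts the hydroxyl group at C-2 rather than C-3.
With this numbering: the hydroxyl at C-2.
Assembling the pieces gives butan-2-ol.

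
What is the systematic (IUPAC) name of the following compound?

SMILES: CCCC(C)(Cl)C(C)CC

4-chloro-3,4-dimethylheptane

The longest carbon chain is 7 atoms: the parent is heptane.
Number the chain so that the substituent locant set {3,4,4} is lower than {4,4,5} at the first point of difference.
That gives a chloro group at C-4; methyl groups at C-3 and C-4.
Substituent prefixes are cited in alphabetical order (multiplying prefixes like di-/tri- are ignored for ordering).
Assembling the pieces gives 4-chloro-3,4-dimethylheptane.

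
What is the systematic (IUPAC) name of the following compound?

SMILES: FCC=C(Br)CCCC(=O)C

Counting along the main chain through the carbonyl and the multiple bond gives 8 carbons: the parent is octane.
The principal characteristic group is a ketone (C=O on an internal carbon), named with the suffix -one.
A C=C double bond in the chain gives the infix -ene-.
Choose the numbering such that numbering from this end puts the carbonyl group at C-2 rather than C-7.
With this numbering: the carbonyl at C-2; the double bond between C-6 and C-7; a bromo group at C-6; a fluoro group at C-8.
Prefixes are listed alphabetically: bromo, fluoro.
Putting it together: 6-bromo-8-fluorooct-6-en-2-one.

6-bromo-8-fluorooct-6-en-2-one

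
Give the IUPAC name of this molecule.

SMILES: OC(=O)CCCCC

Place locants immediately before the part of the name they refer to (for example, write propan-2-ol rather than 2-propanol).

hexanoic acid

Counting along the main chain through the –COOH group gives 6 carbons: the parent is hexane.
The highest-priority functional group is a carboxylic acid (terminal –COOH), so the name ends in -oic acid.
Number the chain so that the carboxylic acid carbon is C-1 by definition.
The name is hexanoic acid.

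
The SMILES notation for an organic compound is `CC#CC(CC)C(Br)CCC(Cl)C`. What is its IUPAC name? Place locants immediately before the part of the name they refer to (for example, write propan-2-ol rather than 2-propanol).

The longest chain bearing the multiple bond is 9 carbons long (nonane).
The chain contains a C≡C triple bond, so the unsaturation ending is -yne.
Choose the numbering such that numbering from this end puts the triple bond at C-2 rather than C-7.
This places the triple bond between C-2 and C-3; a bromo group at C-5; a chloro group at C-8; an ethyl group at C-4.
Prefixes are listed alphabetically: bromo, chloro, ethyl.
Assembling the pieces gives 5-bromo-8-chloro-4-ethylnon-2-yne.

5-bromo-8-chloro-4-ethylnon-2-yne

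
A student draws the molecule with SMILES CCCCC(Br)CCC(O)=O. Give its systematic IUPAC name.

Counting along the main chain through the –COOH group gives 8 carbons: the parent is octane.
The principal characteristic group is a carboxylic acid (terminal –COOH), named with the suffix -oic acid.
Choose the numbering such that the carboxylic acid carbon is C-1 by definition.
That gives a bromo group at C-4.
Putting it together: 4-bromooctanoic acid.

4-bromooctanoic acid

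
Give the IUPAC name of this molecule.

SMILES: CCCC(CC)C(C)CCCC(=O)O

The longest chain bearing the –COOH group is 9 carbons long (nonane).
A carboxylic acid (terminal –COOH) is the principal characteristic group, giving the suffix -oic acid.
The numbering direction is chosen so that the carboxylic acid carbon is C-1 by definition.
That gives an ethyl group at C-6; a methyl group at C-5.
Prefixes are listed alphabetically: ethyl, methyl.
The name is 6-ethyl-5-methylnonanoic acid.

6-ethyl-5-methylnonanoic acid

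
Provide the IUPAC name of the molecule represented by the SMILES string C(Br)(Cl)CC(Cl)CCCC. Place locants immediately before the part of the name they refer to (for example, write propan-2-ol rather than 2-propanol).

The longest continuous carbon chain has 7 atoms, so the parent hydride is heptane.
The numbering direction is chosen so that the substituent locant set {1,1,3} is lower than {5,7,7} at the first point of difference.
That gives a bromo group at C-1; chloro groups at C-1 and C-3.
Prefixes are listed alphabetically: bromo, chloro.
Putting it together: 1-bromo-1,3-dichloroheptane.

1-bromo-1,3-dichloroheptane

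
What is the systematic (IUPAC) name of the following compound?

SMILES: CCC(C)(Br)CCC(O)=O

4-bromo-4-methylhexanoic acid

The longest chain bearing the –COOH group is 6 carbons long (hexane).
A carboxylic acid (terminal –COOH) is the principal characteristic group, giving the suffix -oic acid.
The numbering direction is chosen so that the carboxylic acid carbon is C-1 by definition.
That gives a bromo group at C-4; a methyl group at C-4.
Prefixes are listed alphabetically: bromo, methyl.
Putting it together: 4-bromo-4-methylhexanoic acid.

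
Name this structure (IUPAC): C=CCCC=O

pent-4-enal

The longest carbon chain that includes the –CHO group and the multiple bond has 5 carbons, so the parent hydride is pentane.
The principal characteristic group is an aldehyde (terminal –CHO), named with the suffix -al.
The chain contains a C=C double bond, so the unsaturation ending is -ene.
Number the chain so that the aldehyde carbon is C-1 by definition.
This places the double bond between C-4 and C-5.
Putting it together: pent-4-enal.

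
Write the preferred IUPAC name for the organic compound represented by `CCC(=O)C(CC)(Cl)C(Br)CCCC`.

5-bromo-4-chloro-4-ethylnonan-3-one

The longest chain bearing the carbonyl is 9 carbons long (nonane).
The principal characteristic group is a ketone (C=O on an internal carbon), named with the suffix -one.
The numbering direction is chosen so that numbering from this end puts the carbonyl group at C-3 rather than C-7.
With this numbering: the carbonyl at C-3; a bromo group at C-5; a chloro group at C-4; an ethyl group at C-4.
Substituent prefixes are cited in alphabetical order (multiplying prefixes like di-/tri- are ignored for ordering).
Putting it together: 5-bromo-4-chloro-4-ethylnonan-3-one.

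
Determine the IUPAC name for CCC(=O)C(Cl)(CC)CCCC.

The longest carbon chain that includes the carbonyl has 8 carbons, so the parent hydride is octane.
A ketone (C=O on an internal carbon) is the principal characteristic group, giving the suffix -one.
Number the chain so that numbering from this end puts the carbonyl group at C-3 rather than C-6.
With this numbering: the carbonyl at C-3; a chloro group at C-4; an ethyl group at C-4.
Prefixes are listed alphabetically: chloro, ethyl.
Putting it together: 4-chloro-4-ethyloctan-3-one.

4-chloro-4-ethyloctan-3-one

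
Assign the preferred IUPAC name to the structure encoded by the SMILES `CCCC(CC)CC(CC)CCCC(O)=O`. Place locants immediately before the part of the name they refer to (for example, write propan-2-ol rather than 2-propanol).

5,7-diethyldecanoic acid

Counting along the main chain through the –COOH group gives 10 carbons: the parent is decane.
The principal characteristic group is a carboxylic acid (terminal –COOH), named with the suffix -oic acid.
Choose the numbering such that the carboxylic acid carbon is C-1 by definition.
That gives ethyl groups at C-5 and C-7.
Assembling the pieces gives 5,7-diethyldecanoic acid.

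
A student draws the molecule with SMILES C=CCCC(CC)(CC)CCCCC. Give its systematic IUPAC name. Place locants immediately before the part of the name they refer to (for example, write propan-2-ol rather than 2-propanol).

The longest chain bearing the multiple bond is 10 carbons long (decane).
The chain contains a C=C double bond, so the unsaturation ending is -ene.
The numbering direction is chosen so that numbering from this end puts the double bond at C-1 rather than C-9.
This places the double bond between C-1 and C-2; two ethyl groups at C-5.
The name is 5,5-diethyldec-1-ene.

5,5-diethyldec-1-ene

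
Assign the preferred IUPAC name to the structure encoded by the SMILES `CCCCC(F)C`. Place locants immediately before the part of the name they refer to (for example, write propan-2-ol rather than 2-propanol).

2-fluorohexane

The longest carbon chain is 6 atoms: the parent is hexane.
Number the chain so that the substituent locant set {2} is lower than {5} at the first point of difference.
With this numbering: a fluoro group at C-2.
The name is 2-fluorohexane.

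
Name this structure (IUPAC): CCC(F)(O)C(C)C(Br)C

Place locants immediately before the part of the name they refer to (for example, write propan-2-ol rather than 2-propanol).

5-bromo-3-fluoro-4-methylhexan-3-ol

Counting along the main chain through the –OH group gives 6 carbons: the parent is hexane.
An alcohol (–OH) is the principal characteristic group, giving the suffix -ol.
Choose the numbering such that numbering from this end puts the hydroxyl group at C-3 rather than C-4.
That gives the hydroxyl at C-3; a bromo group at C-5; a fluoro group at C-3; a methyl group at C-4.
The substituents are ordered alphabetically, ignoring any di-/tri- multipliers.
Putting it together: 5-bromo-3-fluoro-4-methylhexan-3-ol.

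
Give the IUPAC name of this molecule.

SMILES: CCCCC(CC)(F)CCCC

The parent chain contains 9 carbons (nonane).
The molecule is symmetric, so either numbering direction gives the same locants.
With this numbering: an ethyl group at C-5; a fluoro group at C-5.
Prefixes are listed alphabetically: ethyl, fluoro.
Assembling the pieces gives 5-ethyl-5-fluorononane.

5-ethyl-5-fluorononane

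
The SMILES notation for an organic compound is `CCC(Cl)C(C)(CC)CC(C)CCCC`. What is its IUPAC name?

3-chloro-4-ethyl-4,6-dimethyldecane

The parent chain contains 10 carbons (decane).
The numbering direction is chosen so that the substituent locant set {3,4,4,6} is lower than {5,7,7,8} at the first point of difference.
With this numbering: a chloro group at C-3; an ethyl group at C-4; methyl groups at C-4 and C-6.
Substituent prefixes are cited in alphabetical order (multiplying prefixes like di-/tri- are ignored for ordering).
Assembling the pieces gives 3-chloro-4-ethyl-4,6-dimethyldecane.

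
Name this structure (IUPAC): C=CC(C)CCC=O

Counting along the main chain through the –CHO group and the multiple bond gives 6 carbons: the parent is hexane.
The principal characteristic group is an aldehyde (terminal –CHO), named with the suffix -al.
There is one C=C double bond, indicated by the ending -ene.
Number the chain so that the aldehyde carbon is C-1 by definition.
This places the double bond between C-5 and C-6; a methyl group at C-4.
The name is 4-methylhex-5-enal.

4-methylhex-5-enal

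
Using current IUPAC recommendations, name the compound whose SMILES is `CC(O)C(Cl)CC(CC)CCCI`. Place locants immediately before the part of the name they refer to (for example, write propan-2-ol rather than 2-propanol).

3-chloro-5-ethyl-8-iodooctan-2-ol

Counting along the main chain through the –OH group gives 8 carbons: the parent is octane.
An alcohol (–OH) is the principal characteristic group, giving the suffix -ol.
The numbering direction is chosen so that numbering from this end puts the hydroxyl group at C-2 rather than C-7.
That gives the hydroxyl at C-2; a chloro group at C-3; an ethyl group at C-5; an iodo group at C-8.
Prefixes are listed alphabetically: chloro, ethyl, iodo.
The name is 3-chloro-5-ethyl-8-iodooctan-2-ol.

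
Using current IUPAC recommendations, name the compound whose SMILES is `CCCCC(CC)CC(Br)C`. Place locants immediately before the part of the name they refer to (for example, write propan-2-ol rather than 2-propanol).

The parent chain contains 8 carbons (octane).
Number the chain so that the substituent locant set {2,4} is lower than {5,7} at the first point of difference.
With this numbering: a bromo group at C-2; an ethyl group at C-4.
Substituent prefixes are cited in alphabetical order (multiplying prefixes like di-/tri- are ignored for ordering).
Putting it together: 2-bromo-4-ethyloctane.

2-bromo-4-ethyloctane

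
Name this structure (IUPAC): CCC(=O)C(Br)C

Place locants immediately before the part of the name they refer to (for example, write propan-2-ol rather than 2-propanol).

The longest chain bearing the carbonyl is 5 carbons long (pentane).
The principal characteristic group is a ketone (C=O on an internal carbon), named with the suffix -one.
Choose the numbering such that the substituent locant set {2} is lower than {4} at the first point of difference.
This places the carbonyl at C-3; a bromo group at C-2.
Assembling the pieces gives 2-bromopentan-3-one.

2-bromopentan-3-one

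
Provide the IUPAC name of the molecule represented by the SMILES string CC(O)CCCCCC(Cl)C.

8-chlorononan-2-ol

Counting along the main chain through the –OH group gives 9 carbons: the parent is nonane.
The highest-priority functional group is an alcohol (–OH), so the name ends in -ol.
Number the chain so that numbering from this end puts the hydroxyl group at C-2 rather than C-8.
With this numbering: the hydroxyl at C-2; a chloro group at C-8.
Assembling the pieces gives 8-chlorononan-2-ol.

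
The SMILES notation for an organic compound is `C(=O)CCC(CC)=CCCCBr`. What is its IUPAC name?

The longest chain bearing the –CHO group and the multiple bond is 8 carbons long (octane).
An aldehyde (terminal –CHO) is the principal characteristic group, giving the suffix -al.
There is one C=C double bond, indicated by the ending -ene.
The numbering direction is chosen so that the aldehyde carbon is C-1 by definition.
With this numbering: the double bond between C-4 and C-5; a bromo group at C-8; an ethyl group at C-4.
Prefixes are listed alphabetically: bromo, ethyl.
Assembling the pieces gives 8-bromo-4-ethyloct-4-enal.

8-bromo-4-ethyloct-4-enal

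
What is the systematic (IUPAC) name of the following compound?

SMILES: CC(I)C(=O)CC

2-iodopentan-3-one

The longest carbon chain that includes the carbonyl has 5 carbons, so the parent hydride is pentane.
The highest-priority functional group is a ketone (C=O on an internal carbon), so the name ends in -one.
The numbering direction is chosen so that the substituent locant set {2} is lower than {4} at the first point of difference.
That gives the carbonyl at C-3; an iodo group at C-2.
Assembling the pieces gives 2-iodopentan-3-one.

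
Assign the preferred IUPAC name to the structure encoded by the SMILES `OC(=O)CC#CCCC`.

hept-3-ynoic acid

The longest carbon chain that includes the –COOH group and the multiple bond has 7 carbons, so the parent hydride is heptane.
The highest-priority functional group is a carboxylic acid (terminal –COOH), so the name ends in -oic acid.
A C≡C triple bond in the chain gives the infix -yne-.
The numbering direction is chosen so that the carboxylic acid carbon is C-1 by definition.
That gives the triple bond between C-3 and C-4.
The name is hept-3-ynoic acid.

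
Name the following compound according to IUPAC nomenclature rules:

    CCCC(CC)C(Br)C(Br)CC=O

3,4-dibromo-5-ethyloctanal

Counting along the main chain through the –CHO group gives 8 carbons: the parent is octane.
The principal characteristic group is an aldehyde (terminal –CHO), named with the suffix -al.
The numbering direction is chosen so that the aldehyde carbon is C-1 by definition.
That gives bromo groups at C-3 and C-4; an ethyl group at C-5.
Prefixes are listed alphabetically: bromo, ethyl.
Assembling the pieces gives 3,4-dibromo-5-ethyloctanal.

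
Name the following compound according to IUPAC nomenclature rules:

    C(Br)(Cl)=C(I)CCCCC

The longest carbon chain that includes the multiple bond has 7 carbons, so the parent hydride is heptane.
The chain contains a C=C double bond, so the unsaturation ending is -ene.
The numbering direction is chosen so that numbering from this end puts the double bond at C-1 rather than C-6.
With this numbering: the double bond between C-1 and C-2; a bromo group at C-1; a chloro group at C-1; an iodo group at C-2.
Substituent prefixes are cited in alphabetical order (multiplying prefixes like di-/tri- are ignored for ordering).
Putting it together: 1-bromo-1-chloro-2-iodohept-1-ene.

1-bromo-1-chloro-2-iodohept-1-ene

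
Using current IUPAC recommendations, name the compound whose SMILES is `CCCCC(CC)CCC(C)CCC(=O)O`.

7-ethyl-4-methylundecanoic acid

Counting along the main chain through the –COOH group gives 11 carbons: the parent is undecane.
The highest-priority functional group is a carboxylic acid (terminal –COOH), so the name ends in -oic acid.
Number the chain so that the carboxylic acid carbon is C-1 by definition.
With this numbering: an ethyl group at C-7; a methyl group at C-4.
Prefixes are listed alphabetically: ethyl, methyl.
Putting it together: 7-ethyl-4-methylundecanoic acid.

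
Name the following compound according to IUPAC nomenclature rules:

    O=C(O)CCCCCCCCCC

Counting along the main chain through the –COOH group gives 11 carbons: the parent is undecane.
A carboxylic acid (terminal –COOH) is the principal characteristic group, giving the suffix -oic acid.
The numbering direction is chosen so that the carboxylic acid carbon is C-1 by definition.
The name is undecanoic acid.

undecanoic acid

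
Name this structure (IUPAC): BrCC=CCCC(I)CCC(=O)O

9-bromo-4-iodonon-7-enoic acid

The longest chain bearing the –COOH group and the multiple bond is 9 carbons long (nonane).
The principal characteristic group is a carboxylic acid (terminal –COOH), named with the suffix -oic acid.
A C=C double bond in the chain gives the infix -ene-.
Number the chain so that the carboxylic acid carbon is C-1 by definition.
This places the double bond between C-7 and C-8; a bromo group at C-9; an iodo group at C-4.
Substituent prefixes are cited in alphabetical order (multiplying prefixes like di-/tri- are ignored for ordering).
The name is 9-bromo-4-iodonon-7-enoic acid.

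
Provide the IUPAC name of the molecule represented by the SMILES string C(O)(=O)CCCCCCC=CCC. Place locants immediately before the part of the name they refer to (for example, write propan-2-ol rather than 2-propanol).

Counting along the main chain through the –COOH group and the multiple bond gives 11 carbons: the parent is undecane.
A carboxylic acid (terminal –COOH) is the principal characteristic group, giving the suffix -oic acid.
A C=C double bond in the chain gives the infix -ene-.
The numbering direction is chosen so that the carboxylic acid carbon is C-1 by definition.
This places the double bond between C-8 and C-9.
The name is undec-8-enoic acid.

undec-8-enoic acid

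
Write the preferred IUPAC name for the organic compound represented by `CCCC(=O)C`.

The longest carbon chain that includes the carbonyl has 5 carbons, so the parent hydride is pentane.
A ketone (C=O on an internal carbon) is the principal characteristic group, giving the suffix -one.
Number the chain so that numbering from this end puts the carbonyl group at C-2 rather than C-4.
This places the carbonyl at C-2.
The name is pentan-2-one.

pentan-2-one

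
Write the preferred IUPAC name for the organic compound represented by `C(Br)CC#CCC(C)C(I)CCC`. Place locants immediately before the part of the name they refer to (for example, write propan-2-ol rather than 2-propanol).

The longest chain bearing the multiple bond is 10 carbons long (decane).
There is one C≡C triple bond, indicated by the ending -yne.
Number the chain so that numbering from this end puts the triple bond at C-3 rather than C-7.
This places the triple bond between C-3 and C-4; a bromo group at C-1; an iodo group at C-7; a methyl group at C-6.
Substituent prefixes are cited in alphabetical order (multiplying prefixes like di-/tri- are ignored for ordering).
Putting it together: 1-bromo-7-iodo-6-methyldec-3-yne.

1-bromo-7-iodo-6-methyldec-3-yne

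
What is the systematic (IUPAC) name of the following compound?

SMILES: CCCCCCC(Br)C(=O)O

2-bromooctanoic acid

The longest chain bearing the –COOH group is 8 carbons long (octane).
A carboxylic acid (terminal –COOH) is the principal characteristic group, giving the suffix -oic acid.
Number the chain so that the carboxylic acid carbon is C-1 by definition.
That gives a bromo group at C-2.
Putting it together: 2-bromooctanoic acid.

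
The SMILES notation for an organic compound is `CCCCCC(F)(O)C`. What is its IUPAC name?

The longest carbon chain that includes the –OH group has 7 carbons, so the parent hydride is heptane.
The highest-priority functional group is an alcohol (–OH), so the name ends in -ol.
Number the chain so that numbering from this end puts the hydroxyl group at C-2 rather than C-6.
With this numbering: the hydroxyl at C-2; a fluoro group at C-2.
Assembling the pieces gives 2-fluoroheptan-2-ol.

2-fluoroheptan-2-ol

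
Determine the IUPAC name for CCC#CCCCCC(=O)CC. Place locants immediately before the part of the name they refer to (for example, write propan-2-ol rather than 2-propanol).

Counting along the main chain through the carbonyl and the multiple bond gives 11 carbons: the parent is undecane.
The principal characteristic group is a ketone (C=O on an internal carbon), named with the suffix -one.
The chain contains a C≡C triple bond, so the unsaturation ending is -yne.
The numbering direction is chosen so that numbering from this end puts the carbonyl group at C-3 rather than C-9.
That gives the carbonyl at C-3; the triple bond between C-8 and C-9.
The name is undec-8-yn-3-one.

undec-8-yn-3-one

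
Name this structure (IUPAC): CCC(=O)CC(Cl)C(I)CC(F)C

The longest carbon chain that includes the carbonyl has 9 carbons, so the parent hydride is nonane.
The principal characteristic group is a ketone (C=O on an internal carbon), named with the suffix -one.
The numbering direction is chosen so that numbering from this end puts the carbonyl group at C-3 rather than C-7.
With this numbering: the carbonyl at C-3; a chloro group at C-5; a fluoro group at C-8; an iodo group at C-6.
Prefixes are listed alphabetically: chloro, fluoro, iodo.
Assembling the pieces gives 5-chloro-8-fluoro-6-iodononan-3-one.

5-chloro-8-fluoro-6-iodononan-3-one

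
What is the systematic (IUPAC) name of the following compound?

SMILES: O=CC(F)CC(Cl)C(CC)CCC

4-chloro-5-ethyl-2-fluorooctanal

Counting along the main chain through the –CHO group gives 8 carbons: the parent is octane.
The principal characteristic group is an aldehyde (terminal –CHO), named with the suffix -al.
The numbering direction is chosen so that the aldehyde carbon is C-1 by definition.
That gives a chloro group at C-4; an ethyl group at C-5; a fluoro group at C-2.
Prefixes are listed alphabetically: chloro, ethyl, fluoro.
Putting it together: 4-chloro-5-ethyl-2-fluorooctanal.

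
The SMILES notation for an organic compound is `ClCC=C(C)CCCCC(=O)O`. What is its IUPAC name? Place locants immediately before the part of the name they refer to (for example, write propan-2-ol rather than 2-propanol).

8-chloro-6-methyloct-6-enoic acid

Counting along the main chain through the –COOH group and the multiple bond gives 8 carbons: the parent is octane.
The highest-priority functional group is a carboxylic acid (terminal –COOH), so the name ends in -oic acid.
There is one C=C double bond, indicated by the ending -ene.
The numbering direction is chosen so that the carboxylic acid carbon is C-1 by definition.
That gives the double bond between C-6 and C-7; a chloro group at C-8; a methyl group at C-6.
Substituent prefixes are cited in alphabetical order (multiplying prefixes like di-/tri- are ignored for ordering).
Putting it together: 8-chloro-6-methyloct-6-enoic acid.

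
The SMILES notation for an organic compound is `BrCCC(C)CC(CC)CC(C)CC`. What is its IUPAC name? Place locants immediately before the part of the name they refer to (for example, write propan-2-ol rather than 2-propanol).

1-bromo-5-ethyl-3,7-dimethylnonane

The longest carbon chain is 9 atoms: the parent is nonane.
Choose the numbering such that the substituent locant set {1,3,5,7} is lower than {3,5,7,9} at the first point of difference.
That gives a bromo group at C-1; an ethyl group at C-5; methyl groups at C-3 and C-7.
Substituent prefixes are cited in alphabetical order (multiplying prefixes like di-/tri- are ignored for ordering).
Putting it together: 1-bromo-5-ethyl-3,7-dimethylnonane.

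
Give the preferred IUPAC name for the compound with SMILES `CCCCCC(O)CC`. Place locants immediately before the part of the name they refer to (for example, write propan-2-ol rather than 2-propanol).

The longest carbon chain that includes the –OH group has 8 carbons, so the parent hydride is octane.
The principal characteristic group is an alcohol (–OH), named with the suffix -ol.
Number the chain so that numbering from this end puts the hydroxyl group at C-3 rather than C-6.
This places the hydroxyl at C-3.
Assembling the pieces gives octan-3-ol.

octan-3-ol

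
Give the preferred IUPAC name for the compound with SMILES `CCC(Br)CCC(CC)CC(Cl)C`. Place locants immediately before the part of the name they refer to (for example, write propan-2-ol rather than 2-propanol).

The parent chain contains 9 carbons (nonane).
The numbering direction is chosen so that the substituent locant set {2,4,7} is lower than {3,6,8} at the first point of difference.
That gives a bromo group at C-7; a chloro group at C-2; an ethyl group at C-4.
Substituent prefixes are cited in alphabetical order (multiplying prefixes like di-/tri- are ignored for ordering).
The name is 7-bromo-2-chloro-4-ethylnonane.

7-bromo-2-chloro-4-ethylnonane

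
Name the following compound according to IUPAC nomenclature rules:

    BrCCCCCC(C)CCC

1-bromo-6-methylnonane

The longest carbon chain is 9 atoms: the parent is nonane.
Choose the numbering such that the substituent locant set {1,6} is lower than {4,9} at the first point of difference.
With this numbering: a bromo group at C-1; a methyl group at C-6.
Prefixes are listed alphabetically: bromo, methyl.
Putting it together: 1-bromo-6-methylnonane.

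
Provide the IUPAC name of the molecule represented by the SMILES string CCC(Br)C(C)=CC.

The longest chain bearing the multiple bond is 6 carbons long (hexane).
A C=C double bond in the chain gives the infix -ene-.
The numbering direction is chosen so that numbering from this end puts the double bond at C-2 rather than C-4.
This places the double bond between C-2 and C-3; a bromo group at C-4; a methyl group at C-3.
The substituents are ordered alphabetically, ignoring any di-/tri- multipliers.
Assembling the pieces gives 4-bromo-3-methylhex-2-ene.

4-bromo-3-methylhex-2-ene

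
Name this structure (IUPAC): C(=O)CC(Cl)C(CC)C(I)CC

3-chloro-4-ethyl-5-iodoheptanal

The longest carbon chain that includes the –CHO group has 7 carbons, so the parent hydride is heptane.
The principal characteristic group is an aldehyde (terminal –CHO), named with the suffix -al.
Number the chain so that the aldehyde carbon is C-1 by definition.
With this numbering: a chloro group at C-3; an ethyl group at C-4; an iodo group at C-5.
Prefixes are listed alphabetically: chloro, ethyl, iodo.
Putting it together: 3-chloro-4-ethyl-5-iodoheptanal.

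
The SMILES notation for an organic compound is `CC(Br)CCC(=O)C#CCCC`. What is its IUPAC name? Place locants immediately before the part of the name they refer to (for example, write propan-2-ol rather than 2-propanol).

2-bromodec-6-yn-5-one

The longest chain bearing the carbonyl and the multiple bond is 10 carbons long (decane).
A ketone (C=O on an internal carbon) is the principal characteristic group, giving the suffix -one.
A C≡C triple bond in the chain gives the infix -yne-.
Number the chain so that numbering from this end puts the carbonyl group at C-5 rather than C-6.
With this numbering: the carbonyl at C-5; the triple bond between C-6 and C-7; a bromo group at C-2.
Putting it together: 2-bromodec-6-yn-5-one.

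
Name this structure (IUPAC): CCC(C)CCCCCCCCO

9-methylundecan-1-ol

Counting along the main chain through the –OH group gives 11 carbons: the parent is undecane.
The principal characteristic group is an alcohol (–OH), named with the suffix -ol.
Choose the numbering such that numbering from this end puts the hydroxyl group at C-1 rather than C-11.
That gives the hydroxyl at C-1; a methyl group at C-9.
The name is 9-methylundecan-1-ol.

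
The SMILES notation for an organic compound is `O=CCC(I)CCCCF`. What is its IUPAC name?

The longest chain bearing the –CHO group is 7 carbons long (heptane).
An aldehyde (terminal –CHO) is the principal characteristic group, giving the suffix -al.
Number the chain so that the aldehyde carbon is C-1 by definition.
This places a fluoro group at C-7; an iodo group at C-3.
Prefixes are listed alphabetically: fluoro, iodo.
Assembling the pieces gives 7-fluoro-3-iodoheptanal.

7-fluoro-3-iodoheptanal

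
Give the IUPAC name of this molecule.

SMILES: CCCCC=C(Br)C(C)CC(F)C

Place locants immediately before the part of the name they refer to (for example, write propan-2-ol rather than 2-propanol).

5-bromo-2-fluoro-4-methyldec-5-ene

Counting along the main chain through the multiple bond gives 10 carbons: the parent is decane.
The chain contains a C=C double bond, so the unsaturation ending is -ene.
Choose the numbering such that the substituent locant set {2,4,5} is lower than {6,7,9} at the first point of difference.
This places the double bond between C-5 and C-6; a bromo group at C-5; a fluoro group at C-2; a methyl group at C-4.
Substituent prefixes are cited in alphabetical order (multiplying prefixes like di-/tri- are ignored for ordering).
Assembling the pieces gives 5-bromo-2-fluoro-4-methyldec-5-ene.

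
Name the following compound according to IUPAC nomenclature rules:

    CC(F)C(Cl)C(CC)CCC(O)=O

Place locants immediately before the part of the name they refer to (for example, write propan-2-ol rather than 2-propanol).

The longest chain bearing the –COOH group is 7 carbons long (heptane).
A carboxylic acid (terminal –COOH) is the principal characteristic group, giving the suffix -oic acid.
Number the chain so that the carboxylic acid carbon is C-1 by definition.
With this numbering: a chloro group at C-5; an ethyl group at C-4; a fluoro group at C-6.
The substituents are ordered alphabetically, ignoring any di-/tri- multipliers.
The name is 5-chloro-4-ethyl-6-fluoroheptanoic acid.

5-chloro-4-ethyl-6-fluoroheptanoic acid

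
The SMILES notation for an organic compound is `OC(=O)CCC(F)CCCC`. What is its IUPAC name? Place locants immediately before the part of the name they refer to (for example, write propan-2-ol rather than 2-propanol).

4-fluorooctanoic acid

The longest carbon chain that includes the –COOH group has 8 carbons, so the parent hydride is octane.
The principal characteristic group is a carboxylic acid (terminal –COOH), named with the suffix -oic acid.
Number the chain so that the carboxylic acid carbon is C-1 by definition.
That gives a fluoro group at C-4.
Assembling the pieces gives 4-fluorooctanoic acid.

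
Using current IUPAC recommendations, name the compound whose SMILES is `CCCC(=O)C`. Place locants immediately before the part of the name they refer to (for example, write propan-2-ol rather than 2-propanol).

The longest chain bearing the carbonyl is 5 carbons long (pentane).
The highest-priority functional group is a ketone (C=O on an internal carbon), so the name ends in -one.
Choose the numbering such that numbering from this end puts the carbonyl group at C-2 rather than C-4.
That gives the carbonyl at C-2.
Putting it together: pentan-2-one.

pentan-2-one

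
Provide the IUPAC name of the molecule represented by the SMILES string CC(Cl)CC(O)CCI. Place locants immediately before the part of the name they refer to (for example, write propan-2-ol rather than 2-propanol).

5-chloro-1-iodohexan-3-ol

The longest chain bearing the –OH group is 6 carbons long (hexane).
An alcohol (–OH) is the principal characteristic group, giving the suffix -ol.
Number the chain so that numbering from this end puts the hydroxyl group at C-3 rather than C-4.
This places the hydroxyl at C-3; a chloro group at C-5; an iodo group at C-1.
The substituents are ordered alphabetically, ignoring any di-/tri- multipliers.
Assembling the pieces gives 5-chloro-1-iodohexan-3-ol.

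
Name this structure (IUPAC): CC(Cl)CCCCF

The longest continuous carbon chain has 6 atoms, so the parent hydride is hexane.
The numbering direction is chosen so that the substituent locant set {1,5} is lower than {2,6} at the first point of difference.
With this numbering: a chloro group at C-5; a fluoro group at C-1.
Prefixes are listed alphabetically: chloro, fluoro.
Assembling the pieces gives 5-chloro-1-fluorohexane.

5-chloro-1-fluorohexane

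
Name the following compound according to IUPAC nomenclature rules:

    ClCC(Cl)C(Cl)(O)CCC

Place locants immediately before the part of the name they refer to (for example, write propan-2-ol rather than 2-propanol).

The longest carbon chain that includes the –OH group has 6 carbons, so the parent hydride is hexane.
The principal characteristic group is an alcohol (–OH), named with the suffix -ol.
Number the chain so that numbering from this end puts the hydroxyl group at C-3 rather than C-4.
That gives the hydroxyl at C-3; chloro groups at C-1 and C-2 and C-3.
Putting it together: 1,2,3-trichlorohexan-3-ol.

1,2,3-trichlorohexan-3-ol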